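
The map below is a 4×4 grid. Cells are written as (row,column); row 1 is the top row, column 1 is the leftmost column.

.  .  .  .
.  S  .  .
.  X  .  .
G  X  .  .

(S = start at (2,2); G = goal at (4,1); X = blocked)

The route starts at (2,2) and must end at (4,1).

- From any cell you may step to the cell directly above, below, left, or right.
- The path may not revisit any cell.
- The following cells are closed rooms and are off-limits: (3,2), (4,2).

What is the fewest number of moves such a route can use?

The Manhattan distance from (2,2) to (4,1) is |2−4| + |2−1| = 3, so at least 3 moves are needed.
A route of 3 moves achieves this: (2,2) → (2,1) → (3,1) → (4,1).
Since 3 matches the lower bound, it is optimal.

3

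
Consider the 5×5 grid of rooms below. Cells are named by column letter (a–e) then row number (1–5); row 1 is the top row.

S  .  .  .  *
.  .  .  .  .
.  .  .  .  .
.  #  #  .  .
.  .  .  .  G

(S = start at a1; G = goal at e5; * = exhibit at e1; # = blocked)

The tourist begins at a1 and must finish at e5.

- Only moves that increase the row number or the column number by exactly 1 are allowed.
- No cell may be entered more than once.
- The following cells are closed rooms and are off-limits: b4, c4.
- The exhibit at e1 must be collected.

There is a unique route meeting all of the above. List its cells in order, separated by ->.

Moves only go right or down, so the column and row indices never decrease.
Route from a1: right 4 to e1, down 4 to e5 — 8 moves in all.
Check: all required cells visited.

a1 -> b1 -> c1 -> d1 -> e1 -> e2 -> e3 -> e4 -> e5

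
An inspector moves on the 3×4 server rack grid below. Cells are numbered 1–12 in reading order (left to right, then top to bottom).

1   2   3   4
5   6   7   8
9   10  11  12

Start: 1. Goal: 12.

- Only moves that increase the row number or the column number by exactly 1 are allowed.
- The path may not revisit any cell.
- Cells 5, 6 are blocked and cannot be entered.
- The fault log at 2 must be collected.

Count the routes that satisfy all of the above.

3

A right/down-only route from 1 to 12 makes exactly 2 down-moves and 3 right-moves in some order.
With no other constraints that would be C(5,2) = 10 routes.
Split at 2 and multiply the segment counts (each segment already excludes blocked cells): 1→2: 1; 2→12: 3; product = 3.
That gives 3 routes.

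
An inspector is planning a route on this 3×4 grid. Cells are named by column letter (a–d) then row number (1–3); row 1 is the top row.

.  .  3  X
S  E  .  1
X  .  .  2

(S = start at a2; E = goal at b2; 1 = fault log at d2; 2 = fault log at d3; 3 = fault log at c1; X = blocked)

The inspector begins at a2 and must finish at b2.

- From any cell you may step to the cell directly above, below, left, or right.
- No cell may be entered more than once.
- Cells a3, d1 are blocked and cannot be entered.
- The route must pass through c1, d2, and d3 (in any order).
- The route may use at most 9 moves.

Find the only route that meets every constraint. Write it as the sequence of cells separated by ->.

a2 -> a1 -> b1 -> c1 -> c2 -> d2 -> d3 -> c3 -> b3 -> b2

The 9-move cap with required stops at c1, d2, d3 leaves no slack for detours.
Route from a2: up to a1, 2× right (reaching c1), down to c2, right to d2, down to d3, 2× left (reaching b3), up to b2 — 9 moves in all.
Check: all required cells visited; 9 ≤ 9 moves.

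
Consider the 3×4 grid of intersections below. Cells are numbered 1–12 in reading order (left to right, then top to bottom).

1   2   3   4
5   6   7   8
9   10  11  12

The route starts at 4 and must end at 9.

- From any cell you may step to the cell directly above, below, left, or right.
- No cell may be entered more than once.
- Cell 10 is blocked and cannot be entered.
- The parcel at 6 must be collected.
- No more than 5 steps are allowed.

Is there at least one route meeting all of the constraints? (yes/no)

yes

One route that works: 4 → 8 → 7 → 6 → 5 → 9.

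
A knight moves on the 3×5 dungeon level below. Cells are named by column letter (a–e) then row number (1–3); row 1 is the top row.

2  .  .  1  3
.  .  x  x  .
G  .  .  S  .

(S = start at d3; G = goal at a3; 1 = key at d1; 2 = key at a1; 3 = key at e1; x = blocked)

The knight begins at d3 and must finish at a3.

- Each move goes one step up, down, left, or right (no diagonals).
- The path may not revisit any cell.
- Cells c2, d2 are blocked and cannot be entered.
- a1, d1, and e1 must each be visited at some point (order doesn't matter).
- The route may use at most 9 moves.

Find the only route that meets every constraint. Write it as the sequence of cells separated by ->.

The budget equals the shortest possible length, so every move has to be on a shortest route through the required cells.
Route from d3: right 1 to e3, up 2 to e1, left 4 to a1, down 2 to a3 — 9 moves in all.
Check: all required cells visited; 9 ≤ 9 moves.

d3 -> e3 -> e2 -> e1 -> d1 -> c1 -> b1 -> a1 -> a2 -> a3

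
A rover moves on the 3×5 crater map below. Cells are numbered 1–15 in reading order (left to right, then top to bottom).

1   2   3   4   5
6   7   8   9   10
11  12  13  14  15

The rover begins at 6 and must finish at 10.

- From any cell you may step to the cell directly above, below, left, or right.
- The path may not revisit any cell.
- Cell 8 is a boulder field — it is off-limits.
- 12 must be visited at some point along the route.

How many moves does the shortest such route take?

Any route passes through 12 somewhere between 6 and 10. Summing Manhattan distances along the two legs (6 → 12 → 10) gives a lower bound of 2 + 4 = 6 moves.
A route of 6 moves achieves this: 6 → 11 → 12 → 13 → 14 → 9 → 10.
Since 6 matches the lower bound, it is optimal.

6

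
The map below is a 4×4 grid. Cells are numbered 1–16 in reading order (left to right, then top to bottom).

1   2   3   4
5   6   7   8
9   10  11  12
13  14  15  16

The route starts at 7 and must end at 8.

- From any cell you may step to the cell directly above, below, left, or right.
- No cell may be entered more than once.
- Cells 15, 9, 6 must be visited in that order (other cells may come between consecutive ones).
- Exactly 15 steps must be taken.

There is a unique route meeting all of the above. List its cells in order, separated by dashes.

The waypoints must appear in the order 15, 9, 6, with no cell reused.
Route from 7: down to 11, right to 12, down to 16, 3× left (reaching 13), up to 9, right to 10, up to 6, left to 5, up to 1, 3× right (reaching 4), down to 8 — 15 moves in all.
Check: order respected (15 at step 4, 9 at step 7, 6 at step 9); 15 moves as required.

7 - 11 - 12 - 16 - 15 - 14 - 13 - 9 - 10 - 6 - 5 - 1 - 2 - 3 - 4 - 8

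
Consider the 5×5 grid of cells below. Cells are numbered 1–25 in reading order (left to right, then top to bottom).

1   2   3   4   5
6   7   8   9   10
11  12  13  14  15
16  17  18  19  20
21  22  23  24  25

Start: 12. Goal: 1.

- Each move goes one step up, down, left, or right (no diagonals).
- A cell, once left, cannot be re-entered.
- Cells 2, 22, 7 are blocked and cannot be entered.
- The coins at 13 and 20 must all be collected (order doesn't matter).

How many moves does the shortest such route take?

Any route passes through 13 and 20 in some order between 12 and 1. Summing Manhattan distances along each leg and taking the cheapest ordering (12 → 20 → 13 → 1) gives a lower bound of 4 + 3 + 4 = 11 moves.
A route of 11 moves achieves this: 12 → 13 → 14 → 15 → 20 → 19 → 18 → 17 → 16 → 11 → 6 → 1.
Since 11 matches the lower bound, it is optimal.

11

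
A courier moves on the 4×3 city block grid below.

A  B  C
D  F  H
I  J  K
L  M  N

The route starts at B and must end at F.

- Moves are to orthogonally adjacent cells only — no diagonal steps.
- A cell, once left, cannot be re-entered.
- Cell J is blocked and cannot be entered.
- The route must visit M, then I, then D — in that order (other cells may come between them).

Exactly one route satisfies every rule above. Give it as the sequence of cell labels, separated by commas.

The waypoints must appear in the order M, I, D, with no cell reused.
Route from B: right to C, 3× down (reaching N), 2× left (reaching L), 2× up (reaching D), right to F — 9 moves in all.
Check: order respected (M at step 5, I at step 7, D at step 8).

B, C, H, K, N, M, L, I, D, F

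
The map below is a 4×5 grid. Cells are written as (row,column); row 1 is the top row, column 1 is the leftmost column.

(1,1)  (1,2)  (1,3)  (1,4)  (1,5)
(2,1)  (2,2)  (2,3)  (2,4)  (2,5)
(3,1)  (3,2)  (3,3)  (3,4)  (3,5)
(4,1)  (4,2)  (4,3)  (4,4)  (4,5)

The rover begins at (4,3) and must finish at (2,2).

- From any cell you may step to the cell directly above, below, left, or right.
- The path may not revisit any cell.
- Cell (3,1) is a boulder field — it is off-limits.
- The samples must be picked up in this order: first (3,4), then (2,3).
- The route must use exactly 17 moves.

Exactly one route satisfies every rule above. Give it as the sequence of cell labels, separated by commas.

The waypoints must appear in the order (3,4), (2,3), with no cell reused.
Route from (4,3): left to (4,2), up to (3,2), 2× right (reaching (3,4)), down to (4,4), right to (4,5), 3× up (reaching (1,5)), left to (1,4), down to (2,4), left to (2,3), up to (1,3), 2× left (reaching (1,1)), down to (2,1), right to (2,2) — 17 moves in all.
Check: order respected ((3,4) at step 4, (2,3) at step 12); 17 moves as required.

(4,3), (4,2), (3,2), (3,3), (3,4), (4,4), (4,5), (3,5), (2,5), (1,5), (1,4), (2,4), (2,3), (1,3), (1,2), (1,1), (2,1), (2,2)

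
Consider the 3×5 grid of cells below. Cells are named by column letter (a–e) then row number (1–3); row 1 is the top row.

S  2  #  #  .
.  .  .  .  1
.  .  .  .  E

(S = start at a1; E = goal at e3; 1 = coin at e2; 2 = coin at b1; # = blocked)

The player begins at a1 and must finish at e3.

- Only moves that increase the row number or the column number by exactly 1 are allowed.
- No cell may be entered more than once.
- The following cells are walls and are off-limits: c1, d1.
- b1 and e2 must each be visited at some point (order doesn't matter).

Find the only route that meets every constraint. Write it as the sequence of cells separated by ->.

Moves only go right or down, so the column and row indices never decrease.
Route from a1: right 1 to b1, down 1 to b2, right 3 to e2, down 1 to e3 — 6 moves in all.
Check: all required cells visited.

a1 -> b1 -> b2 -> c2 -> d2 -> e2 -> e3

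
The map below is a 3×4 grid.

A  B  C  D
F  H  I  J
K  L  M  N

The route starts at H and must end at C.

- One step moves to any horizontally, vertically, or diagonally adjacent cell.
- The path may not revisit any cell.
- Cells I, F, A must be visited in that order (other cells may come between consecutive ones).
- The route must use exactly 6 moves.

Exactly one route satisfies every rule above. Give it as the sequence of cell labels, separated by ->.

The waypoints must appear in the order I, F, A, with no cell reused.
Route from H: right to I, down-left to L, up-left to F, up to A, 2× right (reaching C) — 6 moves in all.
Check: order respected (I at step 1, F at step 3, A at step 4); 6 moves as required.

H -> I -> L -> F -> A -> B -> C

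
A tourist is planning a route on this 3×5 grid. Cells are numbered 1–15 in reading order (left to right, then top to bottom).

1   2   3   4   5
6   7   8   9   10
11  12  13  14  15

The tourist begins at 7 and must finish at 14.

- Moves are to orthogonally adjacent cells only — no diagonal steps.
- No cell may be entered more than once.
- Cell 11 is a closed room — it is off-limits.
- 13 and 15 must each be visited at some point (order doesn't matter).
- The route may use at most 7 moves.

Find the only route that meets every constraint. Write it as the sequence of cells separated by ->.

The 7-move cap with required stops at 13, 15 leaves no slack for detours.
Route from 7: down to 12, right to 13, up to 8, 2× right (reaching 10), down to 15, left to 14 — 7 moves in all.
Check: all required cells visited; 7 ≤ 7 moves.

7 -> 12 -> 13 -> 8 -> 9 -> 10 -> 15 -> 14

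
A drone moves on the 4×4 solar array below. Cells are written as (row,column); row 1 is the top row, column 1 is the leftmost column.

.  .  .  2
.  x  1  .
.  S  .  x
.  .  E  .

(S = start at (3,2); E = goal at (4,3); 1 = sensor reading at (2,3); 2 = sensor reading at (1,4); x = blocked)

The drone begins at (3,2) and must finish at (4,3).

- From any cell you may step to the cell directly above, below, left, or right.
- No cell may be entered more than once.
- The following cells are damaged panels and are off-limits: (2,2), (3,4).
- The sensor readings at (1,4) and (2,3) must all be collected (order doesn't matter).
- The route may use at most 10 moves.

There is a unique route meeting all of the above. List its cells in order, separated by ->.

(3,2) -> (3,1) -> (2,1) -> (1,1) -> (1,2) -> (1,3) -> (1,4) -> (2,4) -> (2,3) -> (3,3) -> (4,3)

The budget equals the shortest possible length, so every move has to be on a shortest route through the required cells.
Route from (3,2): left 1 to (3,1), up 2 to (1,1), right 3 to (1,4), down 1 to (2,4), left 1 to (2,3), down 2 to (4,3) — 10 moves in all.
Check: all required cells visited; 10 ≤ 10 moves.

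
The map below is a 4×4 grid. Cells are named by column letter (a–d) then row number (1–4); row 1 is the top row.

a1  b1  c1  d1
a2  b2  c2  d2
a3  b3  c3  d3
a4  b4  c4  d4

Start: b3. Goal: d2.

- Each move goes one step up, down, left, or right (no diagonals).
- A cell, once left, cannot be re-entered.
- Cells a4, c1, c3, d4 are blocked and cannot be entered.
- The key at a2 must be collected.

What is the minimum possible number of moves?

5

Any route passes through a2 somewhere between b3 and d2. Summing Manhattan distances along the two legs (b3 → a2 → d2) gives a lower bound of 2 + 3 = 5 moves.
A route of 5 moves achieves this: b3 → a3 → a2 → b2 → c2 → d2.
Since 5 matches the lower bound, it is optimal.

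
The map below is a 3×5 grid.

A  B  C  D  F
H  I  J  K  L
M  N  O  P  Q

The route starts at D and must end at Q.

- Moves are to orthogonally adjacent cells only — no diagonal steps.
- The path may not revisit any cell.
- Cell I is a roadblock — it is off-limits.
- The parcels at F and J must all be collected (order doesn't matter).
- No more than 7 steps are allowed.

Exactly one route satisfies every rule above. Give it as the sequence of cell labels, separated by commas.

The budget equals the shortest possible length, so every move has to be on a shortest route through the required cells.
Route from D: right to F, down to L, 2× left (reaching J), down to O, 2× right (reaching Q) — 7 moves in all.
Check: all required cells visited; 7 ≤ 7 moves.

D, F, L, K, J, O, P, Q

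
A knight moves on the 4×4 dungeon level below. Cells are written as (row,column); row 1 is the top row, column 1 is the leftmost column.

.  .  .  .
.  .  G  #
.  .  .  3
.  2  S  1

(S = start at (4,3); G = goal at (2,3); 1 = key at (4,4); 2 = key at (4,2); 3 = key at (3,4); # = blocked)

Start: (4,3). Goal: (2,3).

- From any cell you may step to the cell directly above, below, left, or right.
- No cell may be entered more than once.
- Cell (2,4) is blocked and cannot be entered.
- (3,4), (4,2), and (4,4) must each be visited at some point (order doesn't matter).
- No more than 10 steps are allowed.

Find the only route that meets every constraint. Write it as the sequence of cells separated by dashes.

(4,3) - (4,4) - (3,4) - (3,3) - (3,2) - (4,2) - (4,1) - (3,1) - (2,1) - (2,2) - (2,3)

Any route must reach (3,4), (4,2), and (4,4) and still end at (2,3) within 10 moves, so the order of the required stops is forced.
Route from (4,3): right to (4,4), up to (3,4), 2× left (reaching (3,2)), down to (4,2), left to (4,1), 2× up (reaching (2,1)), 2× right (reaching (2,3)) — 10 moves in all.
Check: all required cells visited; 10 ≤ 10 moves.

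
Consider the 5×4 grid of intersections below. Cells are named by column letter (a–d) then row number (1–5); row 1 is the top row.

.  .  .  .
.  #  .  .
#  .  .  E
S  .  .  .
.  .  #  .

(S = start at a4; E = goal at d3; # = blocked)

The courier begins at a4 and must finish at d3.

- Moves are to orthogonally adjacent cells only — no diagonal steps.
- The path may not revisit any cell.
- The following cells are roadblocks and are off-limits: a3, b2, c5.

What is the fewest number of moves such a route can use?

The Manhattan distance from a4 to d3 is |4−3| + |1−4| = 4, so at least 4 moves are needed.
A route of 4 moves achieves this: a4 → b4 → b3 → c3 → d3.
Since 4 matches the lower bound, it is optimal.

4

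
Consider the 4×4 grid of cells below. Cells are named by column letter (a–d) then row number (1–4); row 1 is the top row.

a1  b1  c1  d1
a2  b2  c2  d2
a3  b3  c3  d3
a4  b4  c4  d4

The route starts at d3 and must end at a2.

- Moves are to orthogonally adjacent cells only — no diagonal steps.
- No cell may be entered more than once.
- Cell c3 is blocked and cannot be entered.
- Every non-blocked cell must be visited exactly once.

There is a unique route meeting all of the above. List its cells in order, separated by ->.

d3 -> d4 -> c4 -> b4 -> a4 -> a3 -> b3 -> b2 -> c2 -> d2 -> d1 -> c1 -> b1 -> a1 -> a2

Need to visit all 15 open cells exactly once, starting at d3 and ending at a2.
Cell c4 has only two open neighbours (b4 and d4), so the path must pass straight through it: one of those is the cell it's entered from and the other is where it exits.
Route from d3: down to d4, 3× left (reaching a4), up to a3, right to b3, up to b2, 2× right (reaching d2), up to d1, 3× left (reaching a1), down to a2 — 14 moves in all.
Check: all 15 open cells covered.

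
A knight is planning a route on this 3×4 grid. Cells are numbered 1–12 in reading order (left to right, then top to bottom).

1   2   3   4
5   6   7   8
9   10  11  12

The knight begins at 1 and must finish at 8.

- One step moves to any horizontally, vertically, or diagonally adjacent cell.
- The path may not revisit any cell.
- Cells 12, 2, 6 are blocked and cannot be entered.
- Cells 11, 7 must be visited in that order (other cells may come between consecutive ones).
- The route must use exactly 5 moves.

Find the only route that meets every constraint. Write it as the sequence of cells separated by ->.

The waypoints must appear in the order 11, 7, with no cell reused.
Route from 1: down 1 to 5, down-right 1 to 10, right 1 to 11, up 1 to 7, right 1 to 8 — 5 moves in all.
Check: order respected (11 at step 3, 7 at step 4); 5 moves as required.

1 -> 5 -> 10 -> 11 -> 7 -> 8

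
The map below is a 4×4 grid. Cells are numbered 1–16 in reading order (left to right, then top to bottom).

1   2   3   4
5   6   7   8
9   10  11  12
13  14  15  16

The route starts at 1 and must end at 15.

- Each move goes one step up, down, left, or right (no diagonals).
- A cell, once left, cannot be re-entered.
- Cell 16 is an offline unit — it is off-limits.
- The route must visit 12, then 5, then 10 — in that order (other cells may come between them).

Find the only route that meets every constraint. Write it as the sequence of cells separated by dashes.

The waypoints must appear in the order 12, 5, 10, with no cell reused.
Route from 1: right 3 to 4, down 2 to 12, left 1 to 11, up 1 to 7, left 2 to 5, down 1 to 9, right 1 to 10, down 1 to 14, right 1 to 15 — 13 moves in all.
Check: order respected (12 at step 5, 5 at step 9, 10 at step 11).

1 - 2 - 3 - 4 - 8 - 12 - 11 - 7 - 6 - 5 - 9 - 10 - 14 - 15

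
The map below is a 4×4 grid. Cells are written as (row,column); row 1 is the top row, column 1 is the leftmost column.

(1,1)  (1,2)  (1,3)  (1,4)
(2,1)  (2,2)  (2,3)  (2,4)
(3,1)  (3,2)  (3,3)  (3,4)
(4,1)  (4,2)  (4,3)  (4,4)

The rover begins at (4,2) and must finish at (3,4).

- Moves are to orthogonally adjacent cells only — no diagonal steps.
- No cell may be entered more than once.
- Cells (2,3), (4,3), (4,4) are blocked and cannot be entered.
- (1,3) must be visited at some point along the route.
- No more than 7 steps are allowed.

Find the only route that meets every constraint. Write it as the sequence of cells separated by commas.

(4,2), (3,2), (2,2), (1,2), (1,3), (1,4), (2,4), (3,4)

Any route must reach (1,3) and still end at (3,4) within 7 moves, so the order of the required stops is forced.
Route from (4,2): up 3 to (1,2), right 2 to (1,4), down 2 to (3,4) — 7 moves in all.
Check: all required cells visited; 7 ≤ 7 moves.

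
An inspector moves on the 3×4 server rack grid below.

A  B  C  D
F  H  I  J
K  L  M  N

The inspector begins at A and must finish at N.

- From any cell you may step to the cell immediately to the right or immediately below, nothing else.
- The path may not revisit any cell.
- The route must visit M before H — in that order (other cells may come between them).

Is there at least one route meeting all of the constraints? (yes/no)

H lies above M, so going from M to H would need an upward move — but moves only go right/down, so M cannot be visited before H.

no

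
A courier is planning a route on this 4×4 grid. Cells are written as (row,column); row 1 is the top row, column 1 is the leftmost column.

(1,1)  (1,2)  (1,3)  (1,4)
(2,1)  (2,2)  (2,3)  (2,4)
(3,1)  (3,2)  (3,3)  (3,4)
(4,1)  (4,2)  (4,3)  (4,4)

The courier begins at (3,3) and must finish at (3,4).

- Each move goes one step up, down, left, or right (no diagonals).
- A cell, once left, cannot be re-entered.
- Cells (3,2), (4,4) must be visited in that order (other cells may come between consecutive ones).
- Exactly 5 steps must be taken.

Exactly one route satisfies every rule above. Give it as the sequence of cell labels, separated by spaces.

The waypoints must appear in the order (3,2), (4,4), with no cell reused.
Route from (3,3): left to (3,2), down to (4,2), 2× right (reaching (4,4)), up to (3,4) — 5 moves in all.
Check: order respected ((3,2) at step 1, (4,4) at step 4); 5 moves as required.

(3,3) (3,2) (4,2) (4,3) (4,4) (3,4)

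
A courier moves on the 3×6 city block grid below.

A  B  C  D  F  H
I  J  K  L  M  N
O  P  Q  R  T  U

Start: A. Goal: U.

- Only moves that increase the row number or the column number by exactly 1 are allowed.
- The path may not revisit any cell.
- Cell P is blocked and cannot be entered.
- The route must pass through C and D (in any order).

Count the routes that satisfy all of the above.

6

A right/down-only route from A to U makes exactly 2 down-moves and 5 right-moves in some order.
With no other constraints that would be C(7,2) = 21 routes.
A monotone route can only reach the required cells in the order C, D, so split there and multiply the segment counts (each segment already excludes blocked cells): A→C: 1; C→D: 1; D→U: 6; product = 6.
That gives 6 routes.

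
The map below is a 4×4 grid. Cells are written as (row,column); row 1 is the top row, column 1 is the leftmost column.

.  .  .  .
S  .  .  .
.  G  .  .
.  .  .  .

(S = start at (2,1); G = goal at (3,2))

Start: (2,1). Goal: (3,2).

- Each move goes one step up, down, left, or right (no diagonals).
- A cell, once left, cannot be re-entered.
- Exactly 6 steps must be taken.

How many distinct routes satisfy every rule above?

7

Need simple routes of exactly 6 moves from (2,1) to (3,2) (Manhattan distance 2, so 2 moves are spent on a detour and 2 undoing it).
Enumerating: (2,1) (1,1) (1,2) (2,2) (2,3) (3,3) (3,2) | (2,1) (1,1) (1,2) (1,3) (2,3) (3,3) (3,2) | (2,1) (1,1) (1,2) (1,3) (2,3) (2,2) (3,2) | (2,1) (3,1) (4,1) (4,2) (4,3) (3,3) (3,2) | (2,1) (2,2) (1,2) (1,3) (2,3) (3,3) (3,2) | (2,1) (2,2) (2,3) (3,3) (4,3) (4,2) (3,2) | (2,1) (2,2) (2,3) (2,4) (3,4) (3,3) (3,2).
That gives 7 routes.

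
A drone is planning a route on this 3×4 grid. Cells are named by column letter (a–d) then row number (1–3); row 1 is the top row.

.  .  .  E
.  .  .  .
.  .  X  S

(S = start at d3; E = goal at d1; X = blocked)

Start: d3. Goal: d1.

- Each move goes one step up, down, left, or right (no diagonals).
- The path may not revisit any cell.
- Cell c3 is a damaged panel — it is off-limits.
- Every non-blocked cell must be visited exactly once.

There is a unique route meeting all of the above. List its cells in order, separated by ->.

Need to visit all 11 open cells exactly once, starting at d3 and ending at d1.
Cell a1 has only two open neighbours (a2 and b1), so the path must pass straight through it: one of those is the cell it's entered from and the other is where it exits.
Route from d3: up 1 to d2, left 2 to b2, down 1 to b3, left 1 to a3, up 2 to a1, right 3 to d1 — 10 moves in all.
Check: all 11 open cells covered.

d3 -> d2 -> c2 -> b2 -> b3 -> a3 -> a2 -> a1 -> b1 -> c1 -> d1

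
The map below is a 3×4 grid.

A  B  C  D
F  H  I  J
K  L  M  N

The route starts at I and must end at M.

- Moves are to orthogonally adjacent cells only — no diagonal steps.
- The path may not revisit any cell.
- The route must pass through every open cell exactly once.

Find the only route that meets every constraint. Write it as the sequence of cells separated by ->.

Need to visit all 12 open cells exactly once, starting at I and ending at M.
Route from I: left to H, down to L, left to K, 2× up (reaching A), 3× right (reaching D), 2× down (reaching N), left to M — 11 moves in all.
Check: all 12 open cells covered.

I -> H -> L -> K -> F -> A -> B -> C -> D -> J -> N -> M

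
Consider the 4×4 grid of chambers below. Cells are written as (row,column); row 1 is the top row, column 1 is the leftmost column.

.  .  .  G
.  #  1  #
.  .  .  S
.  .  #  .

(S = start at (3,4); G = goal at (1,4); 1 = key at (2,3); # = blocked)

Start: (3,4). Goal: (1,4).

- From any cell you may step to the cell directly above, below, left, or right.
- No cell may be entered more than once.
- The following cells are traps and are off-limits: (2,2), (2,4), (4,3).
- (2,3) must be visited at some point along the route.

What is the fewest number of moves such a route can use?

Any route passes through (2,3) somewhere between (3,4) and (1,4). Summing Manhattan distances along the two legs ((3,4) → (2,3) → (1,4)) gives a lower bound of 2 + 2 = 4 moves.
A route of 4 moves achieves this: (3,4) → (3,3) → (2,3) → (1,3) → (1,4).
Since 4 matches the lower bound, it is optimal.

4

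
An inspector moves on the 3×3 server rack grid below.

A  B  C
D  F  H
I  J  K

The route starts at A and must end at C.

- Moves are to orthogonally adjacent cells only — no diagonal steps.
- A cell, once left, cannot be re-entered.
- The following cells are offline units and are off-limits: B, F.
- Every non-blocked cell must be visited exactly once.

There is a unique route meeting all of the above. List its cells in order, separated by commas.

Need to visit all 7 open cells exactly once, starting at A and ending at C.
Cell J has only two open neighbours (I and K), so the path must pass straight through it: one of those is the cell it's entered from and the other is where it exits.
Route from A: 2× down (reaching I), 2× right (reaching K), 2× up (reaching C) — 6 moves in all.
Check: all 7 open cells covered.

A, D, I, J, K, H, C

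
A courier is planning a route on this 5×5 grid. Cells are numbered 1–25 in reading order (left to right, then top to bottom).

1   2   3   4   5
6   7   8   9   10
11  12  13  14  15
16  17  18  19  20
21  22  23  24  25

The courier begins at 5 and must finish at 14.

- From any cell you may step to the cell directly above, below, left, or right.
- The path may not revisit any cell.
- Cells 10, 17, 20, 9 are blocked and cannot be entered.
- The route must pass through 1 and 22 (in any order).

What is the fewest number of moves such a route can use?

Any route passes through 1 and 22 in some order between 5 and 14. Summing Manhattan distances along each leg and taking the cheapest ordering (5 → 1 → 22 → 14) gives a lower bound of 4 + 5 + 4 = 13 moves.
A route of 13 moves achieves this: 5 → 4 → 3 → 2 → 1 → 6 → 11 → 16 → 21 → 22 → 23 → 18 → 13 → 14.
Since 13 matches the lower bound, it is optimal.

13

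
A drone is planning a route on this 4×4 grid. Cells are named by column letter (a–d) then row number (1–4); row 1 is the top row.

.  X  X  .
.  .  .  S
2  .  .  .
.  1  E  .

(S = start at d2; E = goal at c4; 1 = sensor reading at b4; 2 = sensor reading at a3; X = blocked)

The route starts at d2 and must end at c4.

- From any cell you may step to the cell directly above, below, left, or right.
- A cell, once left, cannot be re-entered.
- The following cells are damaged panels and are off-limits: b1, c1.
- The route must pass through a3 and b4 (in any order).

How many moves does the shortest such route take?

7

Any route passes through a3 and b4 in some order between d2 and c4. Summing Manhattan distances along each leg and taking the cheapest ordering (d2 → a3 → b4 → c4) gives a lower bound of 4 + 2 + 1 = 7 moves.
A route of 7 moves achieves this: d2 → d3 → c3 → b3 → a3 → a4 → b4 → c4.
Since 7 matches the lower bound, it is optimal.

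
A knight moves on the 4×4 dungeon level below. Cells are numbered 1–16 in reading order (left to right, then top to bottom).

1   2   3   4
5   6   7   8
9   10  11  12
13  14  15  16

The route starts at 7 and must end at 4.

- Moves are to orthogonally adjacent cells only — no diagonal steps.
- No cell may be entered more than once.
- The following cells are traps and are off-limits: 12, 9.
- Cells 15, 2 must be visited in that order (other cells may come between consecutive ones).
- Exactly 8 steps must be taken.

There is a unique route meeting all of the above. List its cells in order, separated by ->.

The waypoints must appear in the order 15, 2, with no cell reused.
Route from 7: down 2 to 15, left 1 to 14, up 3 to 2, right 2 to 4 — 8 moves in all.
Check: order respected (15 at step 2, 2 at step 6); 8 moves as required.

7 -> 11 -> 15 -> 14 -> 10 -> 6 -> 2 -> 3 -> 4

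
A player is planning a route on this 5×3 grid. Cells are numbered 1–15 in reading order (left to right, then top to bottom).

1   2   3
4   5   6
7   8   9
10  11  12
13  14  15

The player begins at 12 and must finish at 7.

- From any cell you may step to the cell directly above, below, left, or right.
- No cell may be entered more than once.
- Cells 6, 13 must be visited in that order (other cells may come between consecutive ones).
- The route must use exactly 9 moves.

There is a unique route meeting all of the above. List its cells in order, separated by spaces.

The waypoints must appear in the order 6, 13, with no cell reused.
Route from 12: up 2 to 6, left 1 to 5, down 3 to 14, left 1 to 13, up 2 to 7 — 9 moves in all.
Check: order respected (6 at step 2, 13 at step 7); 9 moves as required.

12 9 6 5 8 11 14 13 10 7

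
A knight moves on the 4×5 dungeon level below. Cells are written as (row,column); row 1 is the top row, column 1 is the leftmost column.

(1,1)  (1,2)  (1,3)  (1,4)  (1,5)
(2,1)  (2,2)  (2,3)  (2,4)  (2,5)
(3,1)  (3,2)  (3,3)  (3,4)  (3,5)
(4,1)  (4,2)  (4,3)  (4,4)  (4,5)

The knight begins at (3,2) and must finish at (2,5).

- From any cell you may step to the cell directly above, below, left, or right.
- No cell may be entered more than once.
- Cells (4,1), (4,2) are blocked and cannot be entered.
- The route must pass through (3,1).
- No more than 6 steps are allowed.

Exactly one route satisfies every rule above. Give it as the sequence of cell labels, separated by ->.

(3,2) -> (3,1) -> (2,1) -> (2,2) -> (2,3) -> (2,4) -> (2,5)

Any route must reach (3,1) and still end at (2,5) within 6 moves, so the order of the required stops is forced.
Route from (3,2): left 1 to (3,1), up 1 to (2,1), right 4 to (2,5) — 6 moves in all.
Check: all required cells visited; 6 ≤ 6 moves.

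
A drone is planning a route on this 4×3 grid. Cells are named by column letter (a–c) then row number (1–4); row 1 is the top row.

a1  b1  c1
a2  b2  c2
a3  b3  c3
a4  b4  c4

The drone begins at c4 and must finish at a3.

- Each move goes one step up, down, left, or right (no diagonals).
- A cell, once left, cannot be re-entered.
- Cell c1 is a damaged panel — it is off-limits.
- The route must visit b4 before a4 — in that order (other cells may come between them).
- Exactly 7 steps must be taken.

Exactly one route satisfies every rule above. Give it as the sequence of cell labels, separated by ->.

c4 -> c3 -> c2 -> b2 -> b3 -> b4 -> a4 -> a3

The waypoints must appear in the order b4, a4, with no cell reused.
Route from c4: up 2 to c2, left 1 to b2, down 2 to b4, left 1 to a4, up 1 to a3 — 7 moves in all.
Check: order respected (b4 at step 5, a4 at step 6); 7 moves as required.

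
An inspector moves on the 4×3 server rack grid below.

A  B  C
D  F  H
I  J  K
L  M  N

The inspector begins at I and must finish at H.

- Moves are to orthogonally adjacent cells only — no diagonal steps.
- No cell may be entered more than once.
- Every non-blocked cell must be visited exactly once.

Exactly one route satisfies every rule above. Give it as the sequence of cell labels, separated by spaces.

Need to visit all 12 open cells exactly once, starting at I and ending at H.
Route from I: down 1 to L, right 2 to N, up 1 to K, left 1 to J, up 1 to F, left 1 to D, up 1 to A, right 2 to C, down 1 to H — 11 moves in all.
Check: all 12 open cells covered.

I L M N K J F D A B C H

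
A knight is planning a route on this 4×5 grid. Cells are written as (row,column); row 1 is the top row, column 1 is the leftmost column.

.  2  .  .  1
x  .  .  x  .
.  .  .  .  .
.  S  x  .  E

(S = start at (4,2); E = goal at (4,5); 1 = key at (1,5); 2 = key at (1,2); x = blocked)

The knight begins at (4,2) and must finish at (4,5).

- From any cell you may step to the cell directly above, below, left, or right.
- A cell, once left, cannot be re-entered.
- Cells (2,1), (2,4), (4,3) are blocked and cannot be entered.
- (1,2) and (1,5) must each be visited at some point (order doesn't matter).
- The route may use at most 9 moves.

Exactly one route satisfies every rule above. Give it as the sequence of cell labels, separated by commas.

Any route must reach (1,2) and (1,5) and still end at (4,5) within 9 moves, so the order of the required stops is forced.
Route from (4,2): up 3 to (1,2), right 3 to (1,5), down 3 to (4,5) — 9 moves in all.
Check: all required cells visited; 9 ≤ 9 moves.

(4,2), (3,2), (2,2), (1,2), (1,3), (1,4), (1,5), (2,5), (3,5), (4,5)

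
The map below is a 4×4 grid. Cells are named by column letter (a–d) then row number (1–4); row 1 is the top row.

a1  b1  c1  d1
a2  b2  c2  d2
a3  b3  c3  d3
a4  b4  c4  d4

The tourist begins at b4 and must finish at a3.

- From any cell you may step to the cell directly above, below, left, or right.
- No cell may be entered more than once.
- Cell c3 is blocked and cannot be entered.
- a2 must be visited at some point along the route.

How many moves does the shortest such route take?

4

Any route passes through a2 somewhere between b4 and a3. Summing Manhattan distances along the two legs (b4 → a2 → a3) gives a lower bound of 3 + 1 = 4 moves.
A route of 4 moves achieves this: b4 → b3 → b2 → a2 → a3.
Since 4 matches the lower bound, it is optimal.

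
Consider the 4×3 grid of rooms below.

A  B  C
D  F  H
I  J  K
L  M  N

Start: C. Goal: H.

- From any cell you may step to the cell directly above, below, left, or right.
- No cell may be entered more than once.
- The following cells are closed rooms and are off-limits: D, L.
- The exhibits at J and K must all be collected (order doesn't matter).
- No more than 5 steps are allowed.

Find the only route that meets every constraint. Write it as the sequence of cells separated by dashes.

C - B - F - J - K - H

Any route must reach J and K and still end at H within 5 moves, so the order of the required stops is forced.
Route from C: left 1 to B, down 2 to J, right 1 to K, up 1 to H — 5 moves in all.
Check: all required cells visited; 5 ≤ 5 moves.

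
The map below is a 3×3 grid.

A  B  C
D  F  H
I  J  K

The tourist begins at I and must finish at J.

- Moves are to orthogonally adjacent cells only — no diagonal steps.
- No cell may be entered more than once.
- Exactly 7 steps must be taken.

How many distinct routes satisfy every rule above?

4

Need simple routes of exactly 7 moves from I to J (Manhattan distance 1, so 3 moves are spent on a detour and 3 undoing it).
Enumerating: I D A B F H K J | I D A B C H K J | I D A B C H F J | I D F B C H K J.
That gives 4 routes.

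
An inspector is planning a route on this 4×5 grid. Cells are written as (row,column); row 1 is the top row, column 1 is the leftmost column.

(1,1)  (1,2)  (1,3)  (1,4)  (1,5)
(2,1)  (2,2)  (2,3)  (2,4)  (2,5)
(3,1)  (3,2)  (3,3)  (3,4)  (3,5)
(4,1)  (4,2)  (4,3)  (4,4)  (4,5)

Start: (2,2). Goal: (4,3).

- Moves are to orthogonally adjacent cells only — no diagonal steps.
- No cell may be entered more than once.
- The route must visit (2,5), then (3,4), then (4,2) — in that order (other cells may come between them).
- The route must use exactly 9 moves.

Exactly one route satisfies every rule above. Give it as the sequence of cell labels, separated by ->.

The waypoints must appear in the order (2,5), (3,4), (4,2), with no cell reused.
Route from (2,2): right 3 to (2,5), down 1 to (3,5), left 3 to (3,2), down 1 to (4,2), right 1 to (4,3) — 9 moves in all.
Check: order respected ((2,5) at step 3, (3,4) at step 5, (4,2) at step 8); 9 moves as required.

(2,2) -> (2,3) -> (2,4) -> (2,5) -> (3,5) -> (3,4) -> (3,3) -> (3,2) -> (4,2) -> (4,3)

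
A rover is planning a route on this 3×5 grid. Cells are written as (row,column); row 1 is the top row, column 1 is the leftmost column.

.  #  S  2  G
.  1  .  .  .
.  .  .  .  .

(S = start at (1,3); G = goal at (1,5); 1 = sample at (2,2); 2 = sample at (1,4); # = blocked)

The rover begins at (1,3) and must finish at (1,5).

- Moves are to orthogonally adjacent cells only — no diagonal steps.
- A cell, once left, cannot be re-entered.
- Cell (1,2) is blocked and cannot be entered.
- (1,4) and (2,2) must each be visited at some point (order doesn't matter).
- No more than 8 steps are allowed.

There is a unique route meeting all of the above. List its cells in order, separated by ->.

(1,3) -> (2,3) -> (2,2) -> (3,2) -> (3,3) -> (3,4) -> (2,4) -> (1,4) -> (1,5)

The 8-move cap with required stops at (1,4), (2,2) leaves no slack for detours.
Route from (1,3): down to (2,3), left to (2,2), down to (3,2), 2× right (reaching (3,4)), 2× up (reaching (1,4)), right to (1,5) — 8 moves in all.
Check: all required cells visited; 8 ≤ 8 moves.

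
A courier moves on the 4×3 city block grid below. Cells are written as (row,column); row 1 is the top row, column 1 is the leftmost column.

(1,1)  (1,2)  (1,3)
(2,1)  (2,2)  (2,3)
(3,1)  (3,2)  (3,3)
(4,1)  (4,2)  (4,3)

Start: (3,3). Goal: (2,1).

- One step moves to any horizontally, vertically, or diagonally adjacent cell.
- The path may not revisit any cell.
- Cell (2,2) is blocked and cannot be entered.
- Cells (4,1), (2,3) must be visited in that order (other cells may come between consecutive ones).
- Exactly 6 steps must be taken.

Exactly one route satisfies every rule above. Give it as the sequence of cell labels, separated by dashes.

(3,3) - (4,2) - (4,1) - (3,2) - (2,3) - (1,2) - (2,1)

The waypoints must appear in the order (4,1), (2,3), with no cell reused.
Route from (3,3): down-left 1 to (4,2), left 1 to (4,1), up-right 2 to (2,3), up-left 1 to (1,2), down-left 1 to (2,1) — 6 moves in all.
Check: order respected ((4,1) at step 2, (2,3) at step 4); 6 moves as required.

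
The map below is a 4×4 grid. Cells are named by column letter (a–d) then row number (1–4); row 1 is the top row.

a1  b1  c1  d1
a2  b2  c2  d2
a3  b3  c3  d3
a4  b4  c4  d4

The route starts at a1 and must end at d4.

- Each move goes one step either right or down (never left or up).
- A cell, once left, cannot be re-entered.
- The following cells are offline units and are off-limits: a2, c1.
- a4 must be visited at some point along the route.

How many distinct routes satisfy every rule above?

0

A right/down-only route from a1 to d4 makes exactly 3 down-moves and 3 right-moves in some order.
With no other constraints that would be C(6,3) = 20 routes.
Split at a4 and multiply the segment counts (each segment already excludes blocked cells): a1→a4: 0; a4→d4: 1; product = 0.
No route satisfies every constraint, so the count is 0.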